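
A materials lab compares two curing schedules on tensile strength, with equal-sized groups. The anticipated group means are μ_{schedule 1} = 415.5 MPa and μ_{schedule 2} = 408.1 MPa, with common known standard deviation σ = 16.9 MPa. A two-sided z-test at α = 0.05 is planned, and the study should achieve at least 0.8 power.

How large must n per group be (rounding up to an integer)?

Standardized effect: d = |μ_{schedule 1} − μ_{schedule 2}| / σ = |415.5 − 408.1| / 16.9 = 0.4379
For power 0.8 need Φ(δ − z_{0.025}) = 0.8, so δ = z_{0.025} + z_{0.20} = 1.960 + 0.842 = 2.802.
(For δ > 0 the lower-tail rejection region contributes negligibly to power, so the one-term inversion is standard.)
δ = d·√(n/2) ⇒ n = 2(δ/d)² = 2 × (2.802 / 0.4379)² = 81.87.
Round up to the next whole unit.

n = 82 per group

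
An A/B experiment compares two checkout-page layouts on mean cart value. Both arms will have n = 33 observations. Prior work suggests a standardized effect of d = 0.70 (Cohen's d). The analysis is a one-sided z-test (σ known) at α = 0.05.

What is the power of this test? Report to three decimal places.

Noncentrality parameter: λ = d·√(n/2) = 0.70 × √(33/2) = 2.8434
Critical value for a one-sided test at α = 0.05: z_α = 1.645.
Power = P(Z > 1.645 − λ) = Φ(1.199) = 0.8847.

Power ≈ 0.885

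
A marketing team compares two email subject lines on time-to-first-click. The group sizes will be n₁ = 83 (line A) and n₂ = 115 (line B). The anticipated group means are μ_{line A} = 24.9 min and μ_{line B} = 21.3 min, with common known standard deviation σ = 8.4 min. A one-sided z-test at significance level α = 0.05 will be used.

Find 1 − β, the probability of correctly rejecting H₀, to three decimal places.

Standardized effect: d = |μ_{line A} − μ_{line B}| / σ = |24.9 − 21.3| / 8.4 = 0.4286
Noncentrality parameter: δ = d / √(1/n₁ + 1/n₂) = 0.4286 / √(1/83 + 1/115) = 2.9756
Critical value for a one-sided test at α = 0.05: z_α = 1.645.
Power = Φ(δ − 1.645) = Φ(1.331) = 0.9084.

Power ≈ 0.908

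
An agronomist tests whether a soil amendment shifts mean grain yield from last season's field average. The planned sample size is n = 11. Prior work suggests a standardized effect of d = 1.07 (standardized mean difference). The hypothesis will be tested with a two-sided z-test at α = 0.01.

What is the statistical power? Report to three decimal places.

Noncentrality parameter: δ = d·√n = 1.07 × √11 = 3.5488
Two-sided α = 0.01 → critical value z_{0.005} = 2.576.
Power = Φ(δ − 2.576) + Φ(−δ − 2.576) = Φ(0.973) + Φ(-6.125) = 0.8347 + 0.0000 = 0.8347.

Power ≈ 0.835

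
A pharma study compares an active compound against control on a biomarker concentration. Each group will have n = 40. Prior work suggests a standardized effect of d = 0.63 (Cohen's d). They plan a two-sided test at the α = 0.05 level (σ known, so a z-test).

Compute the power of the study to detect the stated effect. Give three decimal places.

Noncentrality parameter: δ = d·√(n/2) = 0.63 × √(40/2) = 2.8174
Two-sided α = 0.05 → critical value z_{0.025} = 1.960.
Power = Φ(δ − 1.960) + Φ(−δ − 1.960) = Φ(0.857) + Φ(-4.777) = 0.8044 + 0.0000 = 0.8044.

Power ≈ 0.804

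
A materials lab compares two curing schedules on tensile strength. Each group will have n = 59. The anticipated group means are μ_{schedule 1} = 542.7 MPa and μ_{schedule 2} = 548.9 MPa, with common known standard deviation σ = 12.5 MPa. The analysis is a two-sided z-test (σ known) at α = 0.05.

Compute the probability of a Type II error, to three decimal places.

Standardized effect: d = |μ_{schedule 1} − μ_{schedule 2}| / σ = |542.7 − 548.9| / 12.5 = 0.4960
Noncentrality parameter: δ = d·√(n/2) = 0.4960 × √(59/2) = 2.6940
Critical value for a two-sided test at α = 0.05: z_{α/2} = 1.960.
Power = Φ(δ − 1.960) + Φ(−δ − 1.960) = Φ(0.734) + Φ(-4.654) = 0.7685 + 0.0000 = 0.7685.
Type II error: β = 1 − power = 1 − 0.7685 = 0.2315.

β ≈ 0.231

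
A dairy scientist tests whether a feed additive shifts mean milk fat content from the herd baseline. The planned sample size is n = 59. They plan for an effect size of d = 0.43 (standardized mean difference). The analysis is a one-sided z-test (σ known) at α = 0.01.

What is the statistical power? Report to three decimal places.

Noncentrality parameter: δ = d·√n = 0.43 × √59 = 3.3029
Critical value for a one-sided test at α = 0.01: z_α = 2.326.
Power = Φ(δ − 2.326) = Φ(0.977) = 0.8356.

Power ≈ 0.836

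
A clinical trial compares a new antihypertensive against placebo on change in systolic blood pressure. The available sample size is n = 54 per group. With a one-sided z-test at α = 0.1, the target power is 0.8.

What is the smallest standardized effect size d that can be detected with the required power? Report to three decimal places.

d ≈ 0.409

Required noncentrality: δ = z_{0.1} + z_{0.20} = 1.282 + 0.842 = 2.123.
δ = d·√(n/2) ⇒ d = δ/√(n/2) = 2.123/√(54/2) = 0.4086.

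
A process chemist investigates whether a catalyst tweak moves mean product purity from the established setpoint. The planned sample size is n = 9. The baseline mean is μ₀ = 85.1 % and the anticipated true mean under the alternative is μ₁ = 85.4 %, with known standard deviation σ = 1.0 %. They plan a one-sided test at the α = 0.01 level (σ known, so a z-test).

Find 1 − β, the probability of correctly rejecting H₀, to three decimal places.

Power ≈ 0.077

Standardized effect: d = |μ₁ − μ₀| / σ = |85.4 − 85.1| / 1.0 = 0.3000
Noncentrality parameter: δ = d·√n = 0.3000 × √9 = 0.9000
One-sided α = 0.01 → critical value z_{0.01} = 2.326.
Power = Φ(δ − 2.326) = Φ(-1.426) = 0.0769.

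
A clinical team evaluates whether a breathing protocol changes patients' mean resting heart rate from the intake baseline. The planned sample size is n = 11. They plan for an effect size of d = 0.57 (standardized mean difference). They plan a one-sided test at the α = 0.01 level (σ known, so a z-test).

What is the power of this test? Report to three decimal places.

Noncentrality parameter: δ = d·√n = 0.57 × √11 = 1.8905
One-sided α = 0.01 → critical value z_{0.01} = 2.326.
Power = Φ(δ − 2.326) = Φ(-0.436) = 0.3315.

Power ≈ 0.331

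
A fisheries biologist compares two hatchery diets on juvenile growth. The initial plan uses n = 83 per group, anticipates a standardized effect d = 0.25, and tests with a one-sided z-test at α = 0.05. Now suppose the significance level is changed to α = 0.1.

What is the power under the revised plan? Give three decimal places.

δ = d·√(n/2) = 0.25 × √(83/2) = 1.6105 (unchanged). New critical value: z_{0.1} = 1.282.
Revised power = Φ(δ − 1.282) = Φ(0.329) = 0.6289.

Power ≈ 0.629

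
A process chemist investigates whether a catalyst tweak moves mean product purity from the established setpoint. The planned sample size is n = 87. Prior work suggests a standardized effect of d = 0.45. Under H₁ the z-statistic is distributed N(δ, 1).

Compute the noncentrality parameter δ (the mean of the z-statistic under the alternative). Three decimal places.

δ ≈ 4.197

The noncentrality parameter scales effect size by the design's sample-size factor: δ = d·√n = 0.45 × √87 = 4.1973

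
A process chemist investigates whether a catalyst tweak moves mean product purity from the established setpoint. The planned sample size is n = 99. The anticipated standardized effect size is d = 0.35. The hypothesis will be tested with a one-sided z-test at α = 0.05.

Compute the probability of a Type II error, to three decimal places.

β ≈ 0.033

Noncentrality parameter: δ = d·√n = 0.35 × √99 = 3.4825
One-sided α = 0.05 → critical value z_{0.05} = 1.645.
Power = P(Z > 1.645 − δ) = Φ(1.838) = 0.9669.
Type II error: β = 1 − power = 1 − 0.9669 = 0.0331.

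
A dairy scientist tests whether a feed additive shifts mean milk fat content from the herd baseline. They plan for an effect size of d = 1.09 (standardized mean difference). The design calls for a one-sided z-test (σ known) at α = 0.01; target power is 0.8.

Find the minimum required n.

Set Φ(δ − 2.326) = 0.8; then δ − 2.326 = Φ⁻¹(0.8) = 0.842, giving δ = 3.168.
δ = d·√n ⇒ n = (δ/d)² = (3.168 / 1.09)² = 8.45.
Round up to the next whole unit.

n = 9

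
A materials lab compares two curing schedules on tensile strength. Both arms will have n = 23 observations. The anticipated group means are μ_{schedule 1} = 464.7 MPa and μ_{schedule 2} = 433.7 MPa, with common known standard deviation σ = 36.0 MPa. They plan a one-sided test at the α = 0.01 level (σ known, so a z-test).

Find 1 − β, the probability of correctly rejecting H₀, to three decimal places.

Power ≈ 0.724

Standardized effect: d = |μ_{schedule 1} − μ_{schedule 2}| / σ = |464.7 − 433.7| / 36.0 = 0.8611
Noncentrality parameter: λ = d·√(n/2) = 0.8611 × √(23/2) = 2.9202
Critical value for a one-sided test at α = 0.01: z_α = 2.326.
Power = Φ(λ − 2.326) = Φ(0.594) = 0.7237.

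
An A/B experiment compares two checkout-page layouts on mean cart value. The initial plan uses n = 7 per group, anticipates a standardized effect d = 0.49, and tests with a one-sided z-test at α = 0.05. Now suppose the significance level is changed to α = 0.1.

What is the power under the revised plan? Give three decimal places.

δ = d·√(n/2) = 0.49 × √(7/2) = 0.9167 (unchanged). New critical value: z_{0.1} = 1.282.
Revised power = Φ(δ − 1.282) = Φ(-0.365) = 0.3576.

Power ≈ 0.358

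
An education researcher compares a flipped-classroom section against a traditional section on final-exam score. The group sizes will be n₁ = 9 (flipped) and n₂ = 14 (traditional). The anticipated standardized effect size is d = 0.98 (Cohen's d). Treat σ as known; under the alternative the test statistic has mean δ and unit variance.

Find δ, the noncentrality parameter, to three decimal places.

δ = d / √(1/n₁ + 1/n₂) = 0.98 / √(1/9 + 1/14) = 2.2938

δ ≈ 2.294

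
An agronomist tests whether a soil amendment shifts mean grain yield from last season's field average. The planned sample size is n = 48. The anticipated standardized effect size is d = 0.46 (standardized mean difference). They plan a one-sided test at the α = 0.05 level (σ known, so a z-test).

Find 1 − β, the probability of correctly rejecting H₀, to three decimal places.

Noncentrality parameter: δ = d·√n = 0.46 × √48 = 3.1870
One-sided α = 0.05 → critical value z_{0.05} = 1.645.
Power = P(Z > 1.645 − δ) = Φ(1.542) = 0.9385.

Power ≈ 0.938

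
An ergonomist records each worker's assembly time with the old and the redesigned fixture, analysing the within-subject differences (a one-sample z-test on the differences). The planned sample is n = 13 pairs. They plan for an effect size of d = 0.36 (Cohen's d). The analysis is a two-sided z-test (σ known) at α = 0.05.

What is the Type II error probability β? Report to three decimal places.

Noncentrality parameter: δ = d·√n = 0.36 × √13 = 1.2980
Critical value for a two-sided test at α = 0.05: z_{α/2} = 1.960.
Power = Φ(δ − 1.960) + Φ(−δ − 1.960) = Φ(-0.662) + Φ(-3.258) = 0.2540 + 0.0006 = 0.2546.
Type II error: β = 1 − power = 1 − 0.2546 = 0.7454.

β ≈ 0.745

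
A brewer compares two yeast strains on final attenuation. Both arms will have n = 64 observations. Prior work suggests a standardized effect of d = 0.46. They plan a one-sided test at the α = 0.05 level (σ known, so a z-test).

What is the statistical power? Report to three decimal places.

Noncentrality parameter: δ = d·√(n/2) = 0.46 × √(64/2) = 2.6022
One-sided α = 0.05 → critical value z_{0.05} = 1.645.
Power = P(Z > 1.645 − δ) = Φ(0.957) = 0.8308.

Power ≈ 0.831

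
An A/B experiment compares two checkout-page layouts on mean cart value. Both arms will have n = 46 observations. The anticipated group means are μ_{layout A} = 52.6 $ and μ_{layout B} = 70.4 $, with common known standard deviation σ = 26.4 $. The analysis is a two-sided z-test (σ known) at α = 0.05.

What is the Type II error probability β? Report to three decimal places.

Standardized effect: d = |μ_{layout A} − μ_{layout B}| / σ = |52.6 − 70.4| / 26.4 = 0.6742
Noncentrality parameter: λ = d·√(n/2) = 0.6742 × √(46/2) = 3.2336
Two-sided α = 0.05 → critical value z_{0.025} = 1.960.
Power = Φ(λ − 1.960) + Φ(−λ − 1.960) = Φ(1.274) + Φ(-5.194) = 0.8986 + 0.0000 = 0.8986.
Type II error: β = 1 − power = 1 − 0.8986 = 0.1014.

β ≈ 0.101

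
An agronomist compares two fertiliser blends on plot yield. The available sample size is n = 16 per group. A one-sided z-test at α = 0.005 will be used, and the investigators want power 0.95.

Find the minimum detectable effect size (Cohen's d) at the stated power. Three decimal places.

Required noncentrality: δ = z_{0.005} + z_{0.05} = 2.576 + 1.645 = 4.221.
δ = d·√(n/2) ⇒ d = δ/√(n/2) = 4.221/√(16/2) = 1.4922.

d ≈ 1.492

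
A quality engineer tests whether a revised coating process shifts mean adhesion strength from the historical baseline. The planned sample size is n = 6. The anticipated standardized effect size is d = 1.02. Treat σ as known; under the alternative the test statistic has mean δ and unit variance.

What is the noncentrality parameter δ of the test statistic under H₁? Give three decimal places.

δ = d·√n = 1.02 × √6 = 2.4985

δ ≈ 2.498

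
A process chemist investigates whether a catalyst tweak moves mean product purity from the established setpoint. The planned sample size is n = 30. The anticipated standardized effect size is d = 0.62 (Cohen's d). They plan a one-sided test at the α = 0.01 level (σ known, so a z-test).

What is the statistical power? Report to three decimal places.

Power ≈ 0.858

Noncentrality parameter: δ = d·√n = 0.62 × √30 = 3.3959
One-sided α = 0.01 → critical value z_{0.01} = 2.326.
Power = P(Z > 2.326 − δ) = Φ(1.070) = 0.8576.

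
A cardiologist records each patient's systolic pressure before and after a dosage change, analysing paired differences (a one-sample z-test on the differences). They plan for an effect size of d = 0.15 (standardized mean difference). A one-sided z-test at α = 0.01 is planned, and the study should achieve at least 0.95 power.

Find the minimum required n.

Set Φ(δ − 2.326) = 0.95; then δ − 2.326 = Φ⁻¹(0.95) = 1.645, giving δ = 3.971.
δ = d·√n ⇒ n = (δ/d)² = (3.971 / 0.15)² = 700.91.
Round up to the next whole unit.

n = 701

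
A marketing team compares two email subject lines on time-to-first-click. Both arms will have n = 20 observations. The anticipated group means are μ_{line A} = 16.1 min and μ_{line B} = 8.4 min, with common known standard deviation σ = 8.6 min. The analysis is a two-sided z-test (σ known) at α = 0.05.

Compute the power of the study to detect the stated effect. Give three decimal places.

Power ≈ 0.808

Standardized effect: d = |μ_{line A} − μ_{line B}| / σ = |16.1 − 8.4| / 8.6 = 0.8953
Noncentrality parameter: δ = d·√(n/2) = 0.8953 × √(20/2) = 2.8313
Critical value for a two-sided test at α = 0.05: z_{α/2} = 1.960.
Power = Φ(δ − 1.960) + Φ(−δ − 1.960) = Φ(0.871) + Φ(-4.791) = 0.8082 + 0.0000 = 0.8082.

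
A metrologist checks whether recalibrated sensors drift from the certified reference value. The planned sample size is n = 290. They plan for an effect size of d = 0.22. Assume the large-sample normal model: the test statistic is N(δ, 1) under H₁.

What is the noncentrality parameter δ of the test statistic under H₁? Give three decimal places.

The noncentrality parameter scales effect size by the design's sample-size factor: δ = d·√n = 0.22 × √290 = 3.7465

δ ≈ 3.746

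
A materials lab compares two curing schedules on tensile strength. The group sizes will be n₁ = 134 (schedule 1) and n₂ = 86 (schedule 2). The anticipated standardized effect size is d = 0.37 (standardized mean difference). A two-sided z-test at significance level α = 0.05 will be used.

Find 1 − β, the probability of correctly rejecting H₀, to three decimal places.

Noncentrality parameter: δ = d / √(1/n₁ + 1/n₂) = 0.37 / √(1/134 + 1/86) = 2.6779
Critical value for a two-sided test at α = 0.05: z_{α/2} = 1.960.
Power = Φ(δ − 1.960) + Φ(−δ − 1.960) = Φ(0.718) + Φ(-4.638) = 0.7636 + 0.0000 = 0.7636.

Power ≈ 0.764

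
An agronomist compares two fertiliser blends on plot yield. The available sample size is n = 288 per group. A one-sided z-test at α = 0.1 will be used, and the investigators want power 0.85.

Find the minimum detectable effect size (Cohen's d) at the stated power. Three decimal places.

Required noncentrality: δ = z_{0.1} + z_{0.15} = 1.282 + 1.036 = 2.318.
δ = d·√(n/2) ⇒ d = δ/√(n/2) = 2.318/√(288/2) = 0.1932.

d ≈ 0.193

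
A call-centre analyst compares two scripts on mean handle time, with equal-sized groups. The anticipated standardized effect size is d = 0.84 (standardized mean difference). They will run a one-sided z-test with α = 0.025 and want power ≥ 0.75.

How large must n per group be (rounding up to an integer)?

Set Φ(δ − 1.960) = 0.75; then δ − 1.960 = Φ⁻¹(0.75) = 0.674, giving δ = 2.634.
δ = d·√(n/2) ⇒ n = 2(δ/d)² = 2 × (2.634 / 0.84)² = 19.67.
Rounding up, n = 20 per group.

n = 20 per group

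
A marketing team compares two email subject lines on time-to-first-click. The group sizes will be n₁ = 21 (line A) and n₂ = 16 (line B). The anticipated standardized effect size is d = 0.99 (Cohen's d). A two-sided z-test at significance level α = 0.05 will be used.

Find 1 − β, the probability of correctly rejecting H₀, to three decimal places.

Power ≈ 0.847

Noncentrality parameter: δ = d / √(1/n₁ + 1/n₂) = 0.99 / √(1/21 + 1/16) = 2.9833
Critical value for a two-sided test at α = 0.05: z_{α/2} = 1.960.
Power = Φ(δ − 1.960) + Φ(−δ − 1.960) = Φ(1.023) + Φ(-4.943) = 0.8469 + 0.0000 = 0.8469.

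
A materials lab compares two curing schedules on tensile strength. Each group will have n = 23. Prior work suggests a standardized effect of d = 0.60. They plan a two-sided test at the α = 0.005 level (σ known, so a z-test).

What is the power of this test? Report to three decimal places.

Power ≈ 0.220

Noncentrality parameter: δ = d·√(n/2) = 0.60 × √(23/2) = 2.0347
Critical value for a two-sided test at α = 0.005: z_{α/2} = 2.807.
Power = Φ(δ − 2.807) + Φ(−δ − 2.807) = Φ(-0.772) + Φ(-4.842) = 0.2200 + 0.0000 = 0.2200.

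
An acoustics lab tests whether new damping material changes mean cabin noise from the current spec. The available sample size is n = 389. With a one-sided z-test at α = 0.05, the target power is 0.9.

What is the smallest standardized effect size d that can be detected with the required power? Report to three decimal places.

Required noncentrality: δ = z_{0.05} + z_{0.10} = 1.645 + 1.282 = 2.926.
δ = d·√n ⇒ d = δ/√n = 2.926/√389 = 0.1484.

d ≈ 0.148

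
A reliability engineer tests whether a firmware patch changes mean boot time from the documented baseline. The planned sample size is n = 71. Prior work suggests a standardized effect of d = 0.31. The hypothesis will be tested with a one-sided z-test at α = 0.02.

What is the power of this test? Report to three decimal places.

Power ≈ 0.712

Noncentrality parameter: δ = d·√n = 0.31 × √71 = 2.6121
One-sided α = 0.02 → critical value z_{0.02} = 2.054.
Power = Φ(δ − 2.054) = Φ(0.558) = 0.7117.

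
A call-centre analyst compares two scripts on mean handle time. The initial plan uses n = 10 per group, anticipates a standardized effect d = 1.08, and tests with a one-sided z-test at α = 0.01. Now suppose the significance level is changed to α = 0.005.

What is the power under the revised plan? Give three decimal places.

δ = d·√(n/2) = 1.08 × √(10/2) = 2.4150 (unchanged). New critical value: z_{0.005} = 2.576.
Revised power = Φ(δ − 2.576) = Φ(-0.161) = 0.4361.

Power ≈ 0.436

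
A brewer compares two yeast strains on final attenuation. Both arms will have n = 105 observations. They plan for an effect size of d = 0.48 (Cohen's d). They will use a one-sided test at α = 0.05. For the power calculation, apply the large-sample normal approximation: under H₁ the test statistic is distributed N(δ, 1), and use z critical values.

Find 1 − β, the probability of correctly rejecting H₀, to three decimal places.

Power ≈ 0.967

Noncentrality parameter: δ = d·√(n/2) = 0.48 × √(105/2) = 3.4779
One-sided α = 0.05 → critical value z_{0.05} = 1.645.
Power = Φ(δ − 1.645) = Φ(1.833) = 0.9666.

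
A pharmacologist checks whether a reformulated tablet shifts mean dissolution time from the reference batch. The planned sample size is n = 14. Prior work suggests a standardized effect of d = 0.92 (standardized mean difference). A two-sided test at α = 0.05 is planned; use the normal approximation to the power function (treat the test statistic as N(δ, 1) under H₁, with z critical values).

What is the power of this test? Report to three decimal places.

Power ≈ 0.931

Noncentrality parameter: δ = d·√n = 0.92 × √14 = 3.4423
Two-sided α = 0.05 → critical value z_{0.025} = 1.960.
Power = Φ(δ − 1.960) + Φ(−δ − 1.960) = Φ(1.482) + Φ(-5.402) = 0.9309 + 0.0000 = 0.9309.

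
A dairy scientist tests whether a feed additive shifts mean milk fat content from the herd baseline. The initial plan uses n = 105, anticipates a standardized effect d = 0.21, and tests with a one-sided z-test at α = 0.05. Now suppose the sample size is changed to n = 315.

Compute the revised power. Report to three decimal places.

Power ≈ 0.981

With n = 315: δ = d·√n = 0.21 × √315 = 3.7271. Critical value z_{0.05} = 1.645.
Revised power = P(Z > 1.645 − δ) = Φ(2.082) = 0.9813.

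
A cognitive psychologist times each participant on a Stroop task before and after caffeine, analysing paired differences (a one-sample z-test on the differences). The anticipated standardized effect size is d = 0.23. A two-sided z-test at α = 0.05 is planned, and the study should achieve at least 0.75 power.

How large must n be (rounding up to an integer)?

n = 132

Set Φ(δ − 1.960) = 0.75; then δ − 1.960 = Φ⁻¹(0.75) = 0.674, giving δ = 2.634.
(The Φ(−δ − z_{α/2}) term is vanishingly small for δ > 0 and is dropped in the standard sample-size formula.)
δ = d·√n ⇒ n = (δ/d)² = (2.634 / 0.23)² = 131.20.
Round up to the next whole unit.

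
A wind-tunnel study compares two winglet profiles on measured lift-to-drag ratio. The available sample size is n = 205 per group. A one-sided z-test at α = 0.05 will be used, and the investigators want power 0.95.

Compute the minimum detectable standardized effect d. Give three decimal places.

d ≈ 0.325

Need Φ(δ − 1.645) = 0.95, so δ = 1.645 + 1.645 = 3.290.
δ = d·√(n/2) ⇒ d = δ/√(n/2) = 3.290/√(205/2) = 0.3249.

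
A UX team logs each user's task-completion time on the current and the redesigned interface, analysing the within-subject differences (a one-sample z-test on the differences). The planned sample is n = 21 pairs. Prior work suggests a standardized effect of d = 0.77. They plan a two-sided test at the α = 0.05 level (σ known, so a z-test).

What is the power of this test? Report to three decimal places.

Power ≈ 0.942

Noncentrality parameter: δ = d·√n = 0.77 × √21 = 3.5286
Critical value for a two-sided test at α = 0.05: z_{α/2} = 1.960.
Power = Φ(δ − 1.960) + Φ(−δ − 1.960) = Φ(1.569) + Φ(-5.489) = 0.9416 + 0.0000 = 0.9416.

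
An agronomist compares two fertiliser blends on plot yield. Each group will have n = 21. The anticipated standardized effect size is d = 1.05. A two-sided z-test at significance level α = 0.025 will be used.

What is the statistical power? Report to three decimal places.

Noncentrality parameter: δ = d·√(n/2) = 1.05 × √(21/2) = 3.4024
Critical value for a two-sided test at α = 0.025: z_{α/2} = 2.241.
Power = Φ(δ − 2.241) + Φ(−δ − 2.241) = Φ(1.161) + Φ(-5.644) = 0.8772 + 0.0000 = 0.8772.

Power ≈ 0.877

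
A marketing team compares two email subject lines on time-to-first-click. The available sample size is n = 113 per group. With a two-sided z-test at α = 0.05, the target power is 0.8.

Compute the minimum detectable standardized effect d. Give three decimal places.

Need Φ(δ − 1.960) = 0.8, so δ = 1.960 + 0.842 = 2.802.
(Lower-tail contribution to power is negligible for δ > 0.)
δ = d·√(n/2) ⇒ d = δ/√(n/2) = 2.802/√(113/2) = 0.3727.

d ≈ 0.373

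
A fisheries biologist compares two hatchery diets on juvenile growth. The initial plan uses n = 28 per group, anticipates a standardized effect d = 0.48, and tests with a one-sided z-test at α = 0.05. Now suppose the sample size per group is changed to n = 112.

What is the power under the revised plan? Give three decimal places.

With n = 112 per group: δ = d·√(n/2) = 0.48 × √(112/2) = 3.5920. Critical value z_{0.05} = 1.645.
Revised power = Φ(δ − 1.645) = Φ(1.947) = 0.9742.

Power ≈ 0.974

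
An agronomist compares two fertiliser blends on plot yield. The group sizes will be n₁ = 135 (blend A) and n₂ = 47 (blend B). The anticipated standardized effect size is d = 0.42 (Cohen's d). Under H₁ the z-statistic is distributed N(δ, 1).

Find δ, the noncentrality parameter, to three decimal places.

δ = d / √(1/n₁ + 1/n₂) = 0.42 / √(1/135 + 1/47) = 2.4799

δ ≈ 2.480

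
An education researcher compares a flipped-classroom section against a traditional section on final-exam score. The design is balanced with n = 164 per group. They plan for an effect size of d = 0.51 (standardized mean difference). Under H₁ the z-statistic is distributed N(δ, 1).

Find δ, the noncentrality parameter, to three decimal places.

δ ≈ 4.618

The noncentrality parameter scales effect size by the design's sample-size factor: δ = d·√(n/2) = 0.51 × √(164/2) = 4.6182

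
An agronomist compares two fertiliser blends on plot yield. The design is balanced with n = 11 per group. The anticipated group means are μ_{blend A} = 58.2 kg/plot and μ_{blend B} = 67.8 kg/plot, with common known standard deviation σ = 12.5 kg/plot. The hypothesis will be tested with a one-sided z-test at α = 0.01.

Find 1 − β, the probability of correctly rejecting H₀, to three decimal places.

Power ≈ 0.300

Standardized effect: d = |μ_{blend A} − μ_{blend B}| / σ = |58.2 − 67.8| / 12.5 = 0.7680
Noncentrality parameter: δ = d·√(n/2) = 0.7680 × √(11/2) = 1.8011
One-sided α = 0.01 → critical value z_{0.01} = 2.326.
Power = Φ(δ − 2.326) = Φ(-0.525) = 0.2997.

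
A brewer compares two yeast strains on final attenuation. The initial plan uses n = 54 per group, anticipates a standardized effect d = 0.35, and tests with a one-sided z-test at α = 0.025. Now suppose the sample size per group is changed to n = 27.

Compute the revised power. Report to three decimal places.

With n = 27 per group: δ = d·√(n/2) = 0.35 × √(27/2) = 1.2860. Critical value z_{0.025} = 1.960.
Revised power = P(Z > 1.960 − δ) = Φ(-0.674) = 0.2502.

Power ≈ 0.250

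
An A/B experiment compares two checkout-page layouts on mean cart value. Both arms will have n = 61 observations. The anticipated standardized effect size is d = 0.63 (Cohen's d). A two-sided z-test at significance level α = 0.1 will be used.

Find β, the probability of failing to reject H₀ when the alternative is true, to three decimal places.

β ≈ 0.033

Noncentrality parameter: δ = d·√(n/2) = 0.63 × √(61/2) = 3.4793
Critical value for a two-sided test at α = 0.1: z_{α/2} = 1.645.
Power = Φ(δ − 1.645) + Φ(−δ − 1.645) = Φ(1.834) + Φ(-5.124) = 0.9667 + 0.0000 = 0.9667.
Type II error: β = 1 − power = 1 − 0.9667 = 0.0333.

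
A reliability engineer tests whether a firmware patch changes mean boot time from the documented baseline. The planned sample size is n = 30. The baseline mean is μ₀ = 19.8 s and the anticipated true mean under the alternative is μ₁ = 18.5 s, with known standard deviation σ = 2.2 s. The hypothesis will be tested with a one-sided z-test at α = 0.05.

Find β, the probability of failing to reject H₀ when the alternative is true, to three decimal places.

Standardized effect: d = |μ₁ − μ₀| / σ = |18.5 − 19.8| / 2.2 = 0.5909
Noncentrality parameter: δ = d·√n = 0.5909 × √30 = 3.2365
One-sided α = 0.05 → critical value z_{0.05} = 1.645.
Power = Φ(δ − 1.645) = Φ(1.592) = 0.9443.
Type II error: β = 1 − power = 1 − 0.9443 = 0.0557.

β ≈ 0.056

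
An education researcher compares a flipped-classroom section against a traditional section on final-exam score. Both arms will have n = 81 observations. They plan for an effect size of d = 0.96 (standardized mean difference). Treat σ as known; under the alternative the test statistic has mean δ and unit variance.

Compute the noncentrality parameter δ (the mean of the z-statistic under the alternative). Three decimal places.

δ = d·√(n/2) = 0.96 × √(81/2) = 6.1094

δ ≈ 6.109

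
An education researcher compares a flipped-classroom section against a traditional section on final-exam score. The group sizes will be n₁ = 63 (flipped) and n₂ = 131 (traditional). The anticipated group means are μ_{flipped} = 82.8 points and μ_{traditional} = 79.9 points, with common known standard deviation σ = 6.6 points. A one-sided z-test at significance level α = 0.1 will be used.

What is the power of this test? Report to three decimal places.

Power ≈ 0.943

Standardized effect: d = |μ_{flipped} − μ_{traditional}| / σ = |82.8 − 79.9| / 6.6 = 0.4394
Noncentrality parameter: δ = d / √(1/n₁ + 1/n₂) = 0.4394 / √(1/63 + 1/131) = 2.8659
One-sided α = 0.1 → critical value z_{0.1} = 1.282.
Power = P(Z > 1.282 − δ) = Φ(1.584) = 0.9434.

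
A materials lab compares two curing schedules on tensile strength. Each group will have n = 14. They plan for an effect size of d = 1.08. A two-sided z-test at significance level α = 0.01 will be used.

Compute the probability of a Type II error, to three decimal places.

Noncentrality parameter: δ = d·√(n/2) = 1.08 × √(14/2) = 2.8574
Two-sided α = 0.01 → critical value z_{0.005} = 2.576.
Power = Φ(δ − 2.576) + Φ(−δ − 2.576) = Φ(0.282) + Φ(-5.433) = 0.6109 + 0.0000 = 0.6109.
Type II error: β = 1 − power = 1 − 0.6109 = 0.3891.

β ≈ 0.389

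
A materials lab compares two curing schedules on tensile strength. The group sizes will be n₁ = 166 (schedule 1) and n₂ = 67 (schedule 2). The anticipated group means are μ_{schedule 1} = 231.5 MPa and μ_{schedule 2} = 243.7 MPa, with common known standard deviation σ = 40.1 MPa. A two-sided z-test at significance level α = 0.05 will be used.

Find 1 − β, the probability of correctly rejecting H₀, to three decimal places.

Power ≈ 0.556

Standardized effect: d = |μ_{schedule 1} − μ_{schedule 2}| / σ = |231.5 − 243.7| / 40.1 = 0.3042
Noncentrality parameter: δ = d / √(1/n₁ + 1/n₂) = 0.3042 / √(1/166 + 1/67) = 2.1020
Critical value for a two-sided test at α = 0.05: z_{α/2} = 1.960.
Power = Φ(δ − 1.960) + Φ(−δ − 1.960) = Φ(0.142) + Φ(-4.062) = 0.5565 + 0.0000 = 0.5565.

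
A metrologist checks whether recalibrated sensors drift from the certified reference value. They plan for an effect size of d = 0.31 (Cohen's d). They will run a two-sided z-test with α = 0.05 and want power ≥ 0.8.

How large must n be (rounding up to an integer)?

n = 82

Set Φ(δ − 1.960) = 0.8; then δ − 1.960 = Φ⁻¹(0.8) = 0.842, giving δ = 2.802.
(The Φ(−δ − z_{α/2}) term is vanishingly small for δ > 0 and is dropped in the standard sample-size formula.)
δ = d·√n ⇒ n = (δ/d)² = (2.802 / 0.31)² = 81.67.
Round up to the next whole unit.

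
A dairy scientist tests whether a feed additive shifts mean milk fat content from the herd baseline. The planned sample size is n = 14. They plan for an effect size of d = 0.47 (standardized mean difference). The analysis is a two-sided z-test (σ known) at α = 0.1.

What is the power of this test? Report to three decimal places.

Power ≈ 0.546

Noncentrality parameter: δ = d·√n = 0.47 × √14 = 1.7586
Two-sided α = 0.1 → critical value z_{0.05} = 1.645.
Power = Φ(δ − 1.645) + Φ(−δ − 1.645) = Φ(0.114) + Φ(-3.403) = 0.5453 + 0.0003 = 0.5456.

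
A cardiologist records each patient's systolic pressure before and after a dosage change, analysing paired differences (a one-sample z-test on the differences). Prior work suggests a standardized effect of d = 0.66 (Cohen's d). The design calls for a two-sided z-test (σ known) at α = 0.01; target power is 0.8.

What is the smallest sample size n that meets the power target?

Set Φ(δ − 2.576) = 0.8; then δ − 2.576 = Φ⁻¹(0.8) = 0.842, giving δ = 3.417.
(The Φ(−δ − z_{α/2}) term is vanishingly small for δ > 0 and is dropped in the standard sample-size formula.)
δ = d·√n ⇒ n = (δ/d)² = (3.417 / 0.66)² = 26.81.
Rounding up, n = 27.

n = 27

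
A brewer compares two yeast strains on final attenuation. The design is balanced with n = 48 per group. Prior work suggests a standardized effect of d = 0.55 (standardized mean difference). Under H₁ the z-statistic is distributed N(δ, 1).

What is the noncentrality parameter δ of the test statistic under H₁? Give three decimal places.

δ = d·√(n/2) = 0.55 × √(48/2) = 2.6944

δ ≈ 2.694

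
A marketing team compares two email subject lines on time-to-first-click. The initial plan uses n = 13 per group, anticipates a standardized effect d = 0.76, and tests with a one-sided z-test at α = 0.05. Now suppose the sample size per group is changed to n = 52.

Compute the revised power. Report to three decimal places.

Power ≈ 0.987

With n = 52 per group: δ = d·√(n/2) = 0.76 × √(52/2) = 3.8753. Critical value z_{0.05} = 1.645.
Revised power = P(Z > 1.645 − δ) = Φ(2.230) = 0.9871.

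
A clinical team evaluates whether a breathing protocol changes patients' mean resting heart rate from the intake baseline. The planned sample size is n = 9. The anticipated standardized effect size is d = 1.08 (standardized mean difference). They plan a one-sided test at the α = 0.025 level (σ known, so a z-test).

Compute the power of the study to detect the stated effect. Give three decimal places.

Noncentrality parameter: δ = d·√n = 1.08 × √9 = 3.2400
Critical value for a one-sided test at α = 0.025: z_α = 1.960.
Power = P(Z > 1.960 − δ) = Φ(1.280) = 0.8997.

Power ≈ 0.900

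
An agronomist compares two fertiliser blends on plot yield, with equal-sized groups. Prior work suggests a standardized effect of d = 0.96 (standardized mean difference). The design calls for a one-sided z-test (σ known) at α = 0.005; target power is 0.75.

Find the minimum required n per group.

Set Φ(δ − 2.576) = 0.75; then δ − 2.576 = Φ⁻¹(0.75) = 0.674, giving δ = 3.250.
δ = d·√(n/2) ⇒ n = 2(δ/d)² = 2 × (3.250 / 0.96)² = 22.93.
Round up to the next whole unit.

n = 23 per group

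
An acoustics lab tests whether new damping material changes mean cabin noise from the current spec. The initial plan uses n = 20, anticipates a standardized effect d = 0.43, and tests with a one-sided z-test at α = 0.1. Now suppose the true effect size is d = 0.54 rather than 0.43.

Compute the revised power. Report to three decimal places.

With d = 0.54: δ = d·√n = 0.54 × √20 = 2.4150. Critical value z_{0.1} = 1.282.
Revised power = P(Z > 1.282 − δ) = Φ(1.133) = 0.8715.

Power ≈ 0.871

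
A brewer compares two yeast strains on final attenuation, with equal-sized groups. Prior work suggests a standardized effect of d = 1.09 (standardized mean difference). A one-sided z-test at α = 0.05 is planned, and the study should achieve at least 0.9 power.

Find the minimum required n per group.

Set Φ(δ − 1.645) = 0.9; then δ − 1.645 = Φ⁻¹(0.9) = 1.282, giving δ = 2.926.
δ = d·√(n/2) ⇒ n = 2(δ/d)² = 2 × (2.926 / 1.09)² = 14.42.
Round up to the next whole unit.

n = 15 per group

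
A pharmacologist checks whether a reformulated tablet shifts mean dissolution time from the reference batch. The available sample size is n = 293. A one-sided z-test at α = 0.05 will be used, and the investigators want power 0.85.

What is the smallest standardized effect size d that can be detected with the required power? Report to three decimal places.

Need Φ(δ − 1.645) = 0.85, so δ = 1.645 + 1.036 = 2.681.
δ = d·√n ⇒ d = δ/√n = 2.681/√293 = 0.1566.

d ≈ 0.157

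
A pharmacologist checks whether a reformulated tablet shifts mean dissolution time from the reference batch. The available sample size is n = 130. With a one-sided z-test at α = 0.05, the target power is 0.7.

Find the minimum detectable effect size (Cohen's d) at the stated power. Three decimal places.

d ≈ 0.190

Required noncentrality: δ = z_{0.05} + z_{0.30} = 1.645 + 0.524 = 2.169.
δ = d·√n ⇒ d = δ/√n = 2.169/√130 = 0.1903.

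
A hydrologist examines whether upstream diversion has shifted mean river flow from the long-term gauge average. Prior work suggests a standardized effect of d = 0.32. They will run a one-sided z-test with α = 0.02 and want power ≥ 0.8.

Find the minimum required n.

For power 0.8 need Φ(δ − z_{0.02}) = 0.8, so δ = z_{0.02} + z_{0.20} = 2.054 + 0.842 = 2.895.
δ = d·√n ⇒ n = (δ/d)² = (2.895 / 0.32)² = 81.87.
Round up to the next whole unit.

n = 82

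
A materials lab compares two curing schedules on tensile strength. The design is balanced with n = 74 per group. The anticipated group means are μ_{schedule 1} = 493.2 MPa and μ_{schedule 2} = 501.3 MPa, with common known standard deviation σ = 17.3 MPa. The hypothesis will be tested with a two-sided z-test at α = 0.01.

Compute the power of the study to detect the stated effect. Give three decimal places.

Power ≈ 0.607

Standardized effect: d = |μ_{schedule 1} − μ_{schedule 2}| / σ = |493.2 − 501.3| / 17.3 = 0.4682
Noncentrality parameter: δ = d·√(n/2) = 0.4682 × √(74/2) = 2.8480
Two-sided α = 0.01 → critical value z_{0.005} = 2.576.
Power = Φ(δ − 2.576) + Φ(−δ − 2.576) = Φ(0.272) + Φ(-5.424) = 0.6073 + 0.0000 = 0.6073.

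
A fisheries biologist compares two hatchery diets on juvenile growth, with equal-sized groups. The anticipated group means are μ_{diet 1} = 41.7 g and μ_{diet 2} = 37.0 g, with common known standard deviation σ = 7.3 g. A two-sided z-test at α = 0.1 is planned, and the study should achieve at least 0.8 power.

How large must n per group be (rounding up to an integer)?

n = 30 per group

Standardized effect: d = |μ_{diet 1} − μ_{diet 2}| / σ = |41.7 − 37.0| / 7.3 = 0.6438
For power 0.8 need Φ(δ − z_{0.05}) = 0.8, so δ = z_{0.05} + z_{0.20} = 1.645 + 0.842 = 2.486.
(Ignoring the negligible lower-tail rejection probability gives the usual closed-form inversion.)
δ = d·√(n/2) ⇒ n = 2(δ/d)² = 2 × (2.486 / 0.6438)² = 29.83.
Rounding up, n = 30 per group.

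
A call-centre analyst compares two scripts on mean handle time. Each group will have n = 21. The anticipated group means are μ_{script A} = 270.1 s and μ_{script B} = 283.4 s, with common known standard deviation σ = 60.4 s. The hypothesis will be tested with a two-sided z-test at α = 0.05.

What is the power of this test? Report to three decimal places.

Standardized effect: d = |μ_{script A} − μ_{script B}| / σ = |270.1 − 283.4| / 60.4 = 0.2202
Noncentrality parameter: δ = d·√(n/2) = 0.2202 × √(21/2) = 0.7135
Critical value for a two-sided test at α = 0.05: z_{α/2} = 1.960.
Power = Φ(δ − 1.960) + Φ(−δ − 1.960) = Φ(-1.246) + Φ(-2.673) = 0.1063 + 0.0038 = 0.1101.

Power ≈ 0.110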